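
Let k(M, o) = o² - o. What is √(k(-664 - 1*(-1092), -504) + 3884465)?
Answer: √4138985 ≈ 2034.4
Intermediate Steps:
√(k(-664 - 1*(-1092), -504) + 3884465) = √(-504*(-1 - 504) + 3884465) = √(-504*(-505) + 3884465) = √(254520 + 3884465) = √4138985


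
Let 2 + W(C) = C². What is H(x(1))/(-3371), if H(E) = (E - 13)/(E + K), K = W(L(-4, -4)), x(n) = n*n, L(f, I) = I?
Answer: 4/16855 ≈ 0.00023732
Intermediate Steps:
W(C) = -2 + C²
x(n) = n²
K = 14 (K = -2 + (-4)² = -2 + 16 = 14)
H(E) = (-13 + E)/(14 + E) (H(E) = (E - 13)/(E + 14) = (-13 + E)/(14 + E))
H(x(1))/(-3371) = ((-13 + 1²)/(14 + 1²))/(-3371) = ((-13 + 1)/(14 + 1))*(-1/3371) = (-12/15)*(-1/3371) = ((1/15)*(-12))*(-1/3371) = -⅘*(-1/3371) = 4/16855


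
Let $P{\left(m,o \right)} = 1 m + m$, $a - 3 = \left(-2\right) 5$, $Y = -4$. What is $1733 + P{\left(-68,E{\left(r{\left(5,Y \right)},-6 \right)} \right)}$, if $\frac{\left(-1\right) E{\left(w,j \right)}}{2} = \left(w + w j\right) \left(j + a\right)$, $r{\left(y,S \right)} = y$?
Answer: $1597$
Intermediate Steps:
$a = -7$ ($a = 3 - 10 = -7$)
$E{\left(w,j \right)} = - 2 \left(-7 + j\right) \left(w + j w\right)$ ($E{\left(w,j \right)} = - 2 \left(w + w j\right) \left(j - 7\right) = - 2 \left(w + j w\right) \left(-7 + j\right) = - 2 \left(-7 + j\right) \left(w + j w\right)$)
$P{\left(m,o \right)} = 2 m$ ($P{\left(m,o \right)} = m + m = 2 m$)
$1733 + P{\left(-68,E{\left(r{\left(5,Y \right)},-6 \right)} \right)} = 1733 + 2 \left(-68\right) = 1733 - 136 = 1597$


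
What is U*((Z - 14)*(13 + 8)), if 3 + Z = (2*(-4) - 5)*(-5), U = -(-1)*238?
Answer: 239904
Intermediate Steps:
U = 238 (U = -1*(-238) = 238)
Z = 62 (Z = -3 + (2*(-4) - 5)*(-5) = -3 + (-8 - 5)*(-5) = -3 - 13*(-5) = -3 + 65 = 62)
U*((Z - 14)*(13 + 8)) = 238*((62 - 14)*(13 + 8)) = 238*(48*21) = 238*1008 = 239904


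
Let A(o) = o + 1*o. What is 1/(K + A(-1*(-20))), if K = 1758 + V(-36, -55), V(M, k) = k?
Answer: 1/1743 ≈ 0.00057372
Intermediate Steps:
A(o) = 2*o (A(o) = o + o = 2*o)
K = 1703 (K = 1758 - 55 = 1703)
1/(K + A(-1*(-20))) = 1/(1703 + 2*(-1*(-20))) = 1/(1703 + 2*20) = 1/(1703 + 40) = 1/1743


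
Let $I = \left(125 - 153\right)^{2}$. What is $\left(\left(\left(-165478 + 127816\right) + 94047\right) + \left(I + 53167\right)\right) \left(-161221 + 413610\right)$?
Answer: $27847592704$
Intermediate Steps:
$I = 784$ ($I = \left(125 - 153\right)^{2} = \left(-28\right)^{2} = 784$)
$\left(\left(\left(-165478 + 127816\right) + 94047\right) + \left(I + 53167\right)\right) \left(-161221 + 413610\right) = \left(\left(\left(-165478 + 127816\right) + 94047\right) + \left(784 + 53167\right)\right) \left(-161221 + 413610\right) = \left(\left(-37662 + 94047\right) + 53951\right) 252389 = \left(56385 + 53951\right) 252389 = 110336 \cdot 252389 = 27847592704$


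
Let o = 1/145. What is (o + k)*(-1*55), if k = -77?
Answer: 122804/29 ≈ 4234.6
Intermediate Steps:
o = 1/145 ≈ 0.0068966
(o + k)*(-1*55) = (1/145 - 77)*(-1*55) = -11164/145*(-55) = 122804/29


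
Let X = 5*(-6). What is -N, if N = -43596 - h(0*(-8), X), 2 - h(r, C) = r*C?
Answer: 43598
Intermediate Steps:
X = -30
h(r, C) = 2 - C*r (h(r, C) = 2 - r*C = 2 - C*r)
N = -43598 (N = -43596 - (2 - 1*(-30)*0*(-8)) = -43596 - (2 - 1*(-30)*0) = -43596 - (2 + 0) = -43596 - 1*2 = -43596 - 2 = -43598)
-N = -1*(-43598) = 43598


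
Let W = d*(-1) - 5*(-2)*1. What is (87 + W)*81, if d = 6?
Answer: 7371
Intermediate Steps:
W = 4 (W = 6*(-1) - 5*(-2)*1 = -6 + 10*1 = -6 + 10 = 4)
(87 + W)*81 = (87 + 4)*81 = 91*81 = 7371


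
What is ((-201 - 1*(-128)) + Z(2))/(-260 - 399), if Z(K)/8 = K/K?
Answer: 65/659 ≈ 0.098634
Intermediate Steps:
Z(K) = 8 (Z(K) = 8*(K/K) = 8*1 = 8)
((-201 - 1*(-128)) + Z(2))/(-260 - 399) = ((-201 - 1*(-128)) + 8)/(-260 - 399) = ((-201 + 128) + 8)/(-659) = (-73 + 8)*(-1/659) = -65*(-1/659) = 65/659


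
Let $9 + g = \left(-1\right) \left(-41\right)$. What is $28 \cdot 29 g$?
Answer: $25984$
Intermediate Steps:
$g = 32$ ($g = -9 - -41 = -9 + 41 = 32$)
$28 \cdot 29 g = 28 \cdot 29 \cdot 32 = 812 \cdot 32 = 25984$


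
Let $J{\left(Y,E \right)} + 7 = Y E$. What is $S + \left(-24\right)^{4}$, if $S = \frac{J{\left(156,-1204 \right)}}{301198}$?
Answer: $\frac{99930079817}{301198} \approx 3.3178 \cdot 10^{5}$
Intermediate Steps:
$J{\left(Y,E \right)} = -7 + E Y$ ($J{\left(Y,E \right)} = -7 + Y E = -7 + E Y$)
$S = - \frac{187831}{301198}$ ($S = \frac{-7 - 187824}{301198} = \left(-7 - 187824\right) \frac{1}{301198} = \left(-187831\right) \frac{1}{301198} = - \frac{187831}{301198} \approx -0.62361$)
$S + \left(-24\right)^{4} = - \frac{187831}{301198} + \left(-24\right)^{4} = - \frac{187831}{301198} + 331776 = \frac{99930079817}{301198}$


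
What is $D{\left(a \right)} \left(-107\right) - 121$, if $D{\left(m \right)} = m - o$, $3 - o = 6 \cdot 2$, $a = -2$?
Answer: $-870$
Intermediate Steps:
$o = -9$ ($o = 3 - 6 \cdot 2 = 3 - 12 = -9$)
$D{\left(m \right)} = 9 + m$ ($D{\left(m \right)} = m - -9 = m + 9 = 9 + m$)
$D{\left(a \right)} \left(-107\right) - 121 = \left(9 - 2\right) \left(-107\right) - 121 = 7 \left(-107\right) - 121 = -749 - 121 = -870$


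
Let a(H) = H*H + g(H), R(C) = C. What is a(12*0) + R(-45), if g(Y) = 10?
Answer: -35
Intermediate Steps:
a(H) = 10 + H**2 (a(H) = H*H + 10 = H**2 + 10 = 10 + H**2)
a(12*0) + R(-45) = (10 + (12*0)**2) - 45 = (10 + 0**2) - 45 = (10 + 0) - 45 = 10 - 45 = -35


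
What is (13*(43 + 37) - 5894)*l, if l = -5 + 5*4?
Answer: -72810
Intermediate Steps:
l = 15 (l = -5 + 20 = 15)
(13*(43 + 37) - 5894)*l = (13*(43 + 37) - 5894)*15 = (13*80 - 5894)*15 = (1040 - 5894)*15 = -4854*15 = -72810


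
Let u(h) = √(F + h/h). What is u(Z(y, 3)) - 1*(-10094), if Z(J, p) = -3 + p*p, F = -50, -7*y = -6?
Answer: 10094 + 7*I ≈ 10094.0 + 7.0*I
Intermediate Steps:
y = 6/7 (y = -⅐*(-6) = 6/7 ≈ 0.85714)
Z(J, p) = -3 + p²
u(h) = 7*I (u(h) = √(-50 + h/h) = √(-50 + 1) = √(-49) = 7*I)
u(Z(y, 3)) - 1*(-10094) = 7*I - 1*(-10094) = 7*I + 10094 = 10094 + 7*I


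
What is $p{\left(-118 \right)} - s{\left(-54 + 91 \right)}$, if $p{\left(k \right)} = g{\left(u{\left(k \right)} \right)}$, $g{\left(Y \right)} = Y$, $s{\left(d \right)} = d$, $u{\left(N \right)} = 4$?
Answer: $-33$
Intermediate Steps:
$p{\left(k \right)} = 4$
$p{\left(-118 \right)} - s{\left(-54 + 91 \right)} = 4 - \left(-54 + 91\right) = 4 - 37 = -33$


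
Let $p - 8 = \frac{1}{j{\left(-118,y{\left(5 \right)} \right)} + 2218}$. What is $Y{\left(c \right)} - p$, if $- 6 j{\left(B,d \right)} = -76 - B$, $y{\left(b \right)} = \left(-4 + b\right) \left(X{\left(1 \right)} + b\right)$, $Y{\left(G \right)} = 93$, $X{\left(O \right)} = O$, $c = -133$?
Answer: $\frac{187934}{2211} \approx 85.0$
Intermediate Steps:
$y{\left(b \right)} = \left(1 + b\right) \left(-4 + b\right)$ ($y{\left(b \right)} = \left(-4 + b\right) \left(1 + b\right) = \left(1 + b\right) \left(-4 + b\right)$)
$j{\left(B,d \right)} = \frac{38}{3} + \frac{B}{6}$ ($j{\left(B,d \right)} = - \frac{-76 - B}{6} = \frac{38}{3} + \frac{B}{6}$)
$p = \frac{17689}{2211}$ ($p = 8 + \frac{1}{\left(\frac{38}{3} + \frac{1}{6} \left(-118\right)\right) + 2218} = 8 + \frac{1}{\left(\frac{38}{3} - \frac{59}{3}\right) + 2218} = 8 + \frac{1}{-7 + 2218} = 8 + \frac{1}{2211} = \frac{17689}{2211} \approx 8.0005$)
$Y{\left(c \right)} - p = 93 - \frac{17689}{2211} = \frac{187934}{2211}$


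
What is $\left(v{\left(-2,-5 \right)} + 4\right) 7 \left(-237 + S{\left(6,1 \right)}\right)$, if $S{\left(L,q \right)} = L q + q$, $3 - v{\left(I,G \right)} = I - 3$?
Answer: $-19320$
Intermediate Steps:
$v{\left(I,G \right)} = 6 - I$ ($v{\left(I,G \right)} = 3 - \left(I - 3\right) = 3 - \left(-3 + I\right) = 6 - I$)
$S{\left(L,q \right)} = q + L q$
$\left(v{\left(-2,-5 \right)} + 4\right) 7 \left(-237 + S{\left(6,1 \right)}\right) = \left(\left(6 - -2\right) + 4\right) 7 \left(-237 + 1 \left(1 + 6\right)\right) = \left(\left(6 + 2\right) + 4\right) 7 \left(-237 + 1 \cdot 7\right) = \left(8 + 4\right) 7 \left(-237 + 7\right) = 12 \cdot 7 \left(-230\right) = 84 \left(-230\right) = -19320$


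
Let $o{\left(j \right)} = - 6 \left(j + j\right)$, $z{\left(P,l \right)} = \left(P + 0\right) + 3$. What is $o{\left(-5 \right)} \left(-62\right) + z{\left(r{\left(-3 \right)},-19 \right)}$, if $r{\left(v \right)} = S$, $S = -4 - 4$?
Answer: $-3725$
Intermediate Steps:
$S = -8$ ($S = -4 - 4 = -8$)
$r{\left(v \right)} = -8$
$z{\left(P,l \right)} = 3 + P$ ($z{\left(P,l \right)} = P + 3 = 3 + P$)
$o{\left(j \right)} = - 12 j$ ($o{\left(j \right)} = - 6 \cdot 2 j = - 12 j$)
$o{\left(-5 \right)} \left(-62\right) + z{\left(r{\left(-3 \right)},-19 \right)} = \left(-12\right) \left(-5\right) \left(-62\right) + \left(3 - 8\right) = 60 \left(-62\right) - 5 = -3720 - 5 = -3725$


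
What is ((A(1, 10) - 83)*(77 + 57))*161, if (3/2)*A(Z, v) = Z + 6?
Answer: -5069890/3 ≈ -1.6900e+6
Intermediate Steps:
A(Z, v) = 4 + 2*Z/3 (A(Z, v) = 2*(Z + 6)/3 = 2*(6 + Z)/3 = 4 + 2*Z/3)
((A(1, 10) - 83)*(77 + 57))*161 = (((4 + (2/3)*1) - 83)*(77 + 57))*161 = (((4 + 2/3) - 83)*134)*161 = ((14/3 - 83)*134)*161 = -235/3*134*161 = -31490/3*161 = -5069890/3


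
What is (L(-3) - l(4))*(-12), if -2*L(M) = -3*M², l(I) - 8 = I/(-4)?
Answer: -78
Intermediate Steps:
l(I) = 8 - I/4 (l(I) = 8 + I/(-4) = 8 + I*(-¼) = 8 - I/4)
L(M) = 3*M²/2 (L(M) = -(-3)*M²/2 = 3*M²/2)
(L(-3) - l(4))*(-12) = ((3/2)*(-3)² - (8 - ¼*4))*(-12) = ((3/2)*9 - (8 - 1))*(-12) = (27/2 - 1*7)*(-12) = (27/2 - 7)*(-12) = (13/2)*(-12) = -78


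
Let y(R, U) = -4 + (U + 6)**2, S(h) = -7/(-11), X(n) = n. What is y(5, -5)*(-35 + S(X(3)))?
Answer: 1134/11 ≈ 103.09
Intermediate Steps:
S(h) = 7/11 (S(h) = -7*(-1/11) = 7/11)
y(R, U) = -4 + (6 + U)**2
y(5, -5)*(-35 + S(X(3))) = (-4 + (6 - 5)**2)*(-35 + 7/11) = (-4 + 1**2)*(-378/11) = (-4 + 1)*(-378/11) = -3*(-378/11) = 1134/11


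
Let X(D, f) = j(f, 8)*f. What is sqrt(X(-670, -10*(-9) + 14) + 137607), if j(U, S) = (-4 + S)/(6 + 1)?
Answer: sqrt(6745655)/7 ≈ 371.03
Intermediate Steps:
j(U, S) = -4/7 + S/7 (j(U, S) = (-4 + S)/7 = (-4 + S)*(1/7) = -4/7 + S/7)
X(D, f) = 4*f/7 (X(D, f) = (-4/7 + (1/7)*8)*f = (-4/7 + 8/7)*f = 4*f/7)
sqrt(X(-670, -10*(-9) + 14) + 137607) = sqrt(4*(-10*(-9) + 14)/7 + 137607) = sqrt(4*(90 + 14)/7 + 137607) = sqrt((4/7)*104 + 137607) = sqrt(416/7 + 137607) = sqrt(963665/7) = sqrt(6745655)/7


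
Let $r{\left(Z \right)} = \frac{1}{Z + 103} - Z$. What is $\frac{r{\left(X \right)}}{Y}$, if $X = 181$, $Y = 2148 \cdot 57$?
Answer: $- \frac{51403}{34771824} \approx -0.0014783$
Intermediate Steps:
$Y = 122436$
$r{\left(Z \right)} = \frac{1}{103 + Z} - Z$
$\frac{r{\left(X \right)}}{Y} = \frac{\frac{1}{103 + 181} \left(1 - 181^{2} - 18643\right)}{122436} = \frac{1 - 32761 - 18643}{284} \cdot \frac{1}{122436} = \frac{1}{284} \left(-51403\right) \frac{1}{122436} = \left(- \frac{51403}{284}\right) \frac{1}{122436} = - \frac{51403}{34771824}$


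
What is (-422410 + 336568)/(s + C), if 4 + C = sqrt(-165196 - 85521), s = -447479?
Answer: 19206417843/100120643003 + 42921*I*sqrt(250717)/100120643003 ≈ 0.19183 + 0.00021465*I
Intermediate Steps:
C = -4 + I*sqrt(250717) (C = -4 + sqrt(-165196 - 85521) = -4 + sqrt(-250717) = -4 + I*sqrt(250717) ≈ -4.0 + 500.72*I)
(-422410 + 336568)/(s + C) = (-422410 + 336568)/(-447479 + (-4 + I*sqrt(250717))) = -85842/(-447483 + I*sqrt(250717))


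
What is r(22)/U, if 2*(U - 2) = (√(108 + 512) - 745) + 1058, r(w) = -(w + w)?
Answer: -2536/9079 + 16*√155/9079 ≈ -0.25739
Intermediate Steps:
r(w) = -2*w
U = 317/2 + √155 (U = 2 + ((√(108 + 512) - 745) + 1058)/2 = 2 + ((√620 - 745) + 1058)/2 = 2 + ((2*√155 - 745) + 1058)/2 = 2 + ((-745 + 2*√155) + 1058)/2 = 2 + (313 + 2*√155)/2 = 2 + (313/2 + √155) = 317/2 + √155 ≈ 170.95)
r(22)/U = (-2*22)/(317/2 + √155) = -44/(317/2 + √155)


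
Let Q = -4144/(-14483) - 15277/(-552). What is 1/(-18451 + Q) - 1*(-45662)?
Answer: 960761848236554/21040730791 ≈ 45662.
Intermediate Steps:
Q = 31934897/1142088 (Q = -4144*(-1/14483) - 15277*(-1/552) = 592/2069 + 15277/552 = 31934897/1142088 ≈ 27.962)
1/(-18451 + Q) - 1*(-45662) = 1/(-18451 + 31934897/1142088) - 1*(-45662) = 1/(-21040730791/1142088) + 45662 = -1142088/21040730791 + 45662 = 960761848236554/21040730791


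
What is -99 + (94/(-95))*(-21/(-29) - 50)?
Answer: -138419/2755 ≈ -50.243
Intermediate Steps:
-99 + (94/(-95))*(-21/(-29) - 50) = -99 + (94*(-1/95))*(-21*(-1/29) - 50) = -99 - 94*(21/29 - 50)/95 = -99 - 94/95*(-1429/29) = -99 + 134326/2755 = -138419/2755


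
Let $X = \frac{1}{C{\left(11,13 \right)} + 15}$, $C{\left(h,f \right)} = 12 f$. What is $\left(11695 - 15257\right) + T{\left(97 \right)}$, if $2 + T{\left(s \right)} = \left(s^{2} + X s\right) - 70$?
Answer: $\frac{987622}{171} \approx 5775.6$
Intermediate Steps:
$X = \frac{1}{171}$ ($X = \frac{1}{12 \cdot 13 + 15} = \frac{1}{156 + 15} = \frac{1}{171} \approx 0.005848$)
$T{\left(s \right)} = -72 + s^{2} + \frac{s}{171}$ ($T{\left(s \right)} = -2 - \left(70 - s^{2} - \frac{s}{171}\right) = -2 + \left(-70 + s^{2} + \frac{s}{171}\right) = -72 + s^{2} + \frac{s}{171}$)
$\left(11695 - 15257\right) + T{\left(97 \right)} = \left(11695 - 15257\right) + \left(-72 + 97^{2} + \frac{1}{171} \cdot 97\right) = -3562 + \left(-72 + 9409 + \frac{97}{171}\right) = -3562 + \frac{1596724}{171} = \frac{987622}{171}$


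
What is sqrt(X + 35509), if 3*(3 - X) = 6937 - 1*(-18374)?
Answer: 95*sqrt(3) ≈ 164.54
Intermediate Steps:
X = -8434 (X = 3 - (6937 - 1*(-18374))/3 = 3 - (6937 + 18374)/3 = 3 - 1/3*25311 = 3 - 8437 = -8434)
sqrt(X + 35509) = sqrt(-8434 + 35509) = sqrt(27075) = 95*sqrt(3)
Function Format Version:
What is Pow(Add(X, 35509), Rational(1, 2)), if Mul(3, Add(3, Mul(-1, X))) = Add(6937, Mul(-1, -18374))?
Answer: Mul(95, Pow(3, Rational(1, 2))) ≈ 164.54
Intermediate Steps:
X = -8434 (X = Add(3, Mul(Rational(-1, 3), Add(6937, Mul(-1, -18374)))) = Add(3, Mul(Rational(-1, 3), Add(6937, 18374))) = Add(3, Mul(Rational(-1, 3), 25311)) = Add(3, -8437) = -8434)
Pow(Add(X, 35509), Rational(1, 2)) = Pow(Add(-8434, 35509), Rational(1, 2)) = Pow(27075, Rational(1, 2)) = Mul(95, Pow(3, Rational(1, 2)))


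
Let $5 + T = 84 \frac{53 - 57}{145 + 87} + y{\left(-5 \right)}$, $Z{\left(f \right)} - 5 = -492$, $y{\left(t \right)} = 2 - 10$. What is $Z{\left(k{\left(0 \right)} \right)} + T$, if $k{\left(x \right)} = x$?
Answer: $- \frac{14542}{29} \approx -501.45$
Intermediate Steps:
$y{\left(t \right)} = -8$ ($y{\left(t \right)} = 2 - 10 = -8$)
$Z{\left(f \right)} = -487$ ($Z{\left(f \right)} = 5 - 492 = -487$)
$T = - \frac{419}{29}$ ($T = -5 - \left(8 - 84 \frac{53 - 57}{145 + 87}\right) = -5 - \left(8 - 84 \left(- \frac{4}{232}\right)\right) = -5 - \left(8 - 84 \left(\left(-4\right) \frac{1}{232}\right)\right) = -5 + \left(84 \left(- \frac{1}{58}\right) - 8\right) = -5 - \frac{274}{29} = - \frac{419}{29} \approx -14.448$)
$Z{\left(k{\left(0 \right)} \right)} + T = -487 - \frac{419}{29} = - \frac{14542}{29}$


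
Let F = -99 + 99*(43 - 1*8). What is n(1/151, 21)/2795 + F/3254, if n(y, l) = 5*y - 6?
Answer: 708835808/686667215 ≈ 1.0323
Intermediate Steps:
F = 3366 (F = -99 + 99*(43 - 8) = -99 + 99*35 = -99 + 3465 = 3366)
n(y, l) = -6 + 5*y
n(1/151, 21)/2795 + F/3254 = (-6 + 5/151)/2795 + 3366/3254 = (-6 + 5*(1/151))*(1/2795) + 3366*(1/3254) = (-6 + 5/151)*(1/2795) + 1683/1627 = -901/151*1/2795 + 1683/1627 = -901/422045 + 1683/1627 = 708835808/686667215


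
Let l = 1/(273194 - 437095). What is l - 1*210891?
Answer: -34565245792/163901 ≈ -2.1089e+5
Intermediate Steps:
l = -1/163901 (l = 1/(-163901) = -1/163901 ≈ -6.1012e-6)
l - 1*210891 = -1/163901 - 1*210891 = -1/163901 - 210891 = -34565245792/163901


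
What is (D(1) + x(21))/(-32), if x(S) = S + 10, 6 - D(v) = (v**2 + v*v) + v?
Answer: -17/16 ≈ -1.0625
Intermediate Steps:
D(v) = 6 - v - 2*v**2 (D(v) = 6 - ((v**2 + v*v) + v) = 6 - ((v**2 + v**2) + v) = 6 - (2*v**2 + v) = 6 - (v + 2*v**2) = 6 + (-v - 2*v**2) = 6 - v - 2*v**2)
x(S) = 10 + S
(D(1) + x(21))/(-32) = ((6 - 1*1 - 2*1**2) + (10 + 21))/(-32) = -((6 - 1 - 2*1) + 31)/32 = -((6 - 1 - 2) + 31)/32 = -(3 + 31)/32 = -1/32*34 = -17/16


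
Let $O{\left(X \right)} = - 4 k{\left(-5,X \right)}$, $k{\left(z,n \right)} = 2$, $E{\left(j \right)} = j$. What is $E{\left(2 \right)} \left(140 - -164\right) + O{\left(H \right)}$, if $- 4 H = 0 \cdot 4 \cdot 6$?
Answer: $600$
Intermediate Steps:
$H = 0$ ($H = - \frac{0 \cdot 4 \cdot 6}{4} = - \frac{0 \cdot 6}{4} = \left(- \frac{1}{4}\right) 0 = 0$)
$O{\left(X \right)} = -8$ ($O{\left(X \right)} = \left(-4\right) 2 = -8$)
$E{\left(2 \right)} \left(140 - -164\right) + O{\left(H \right)} = 2 \left(140 - -164\right) - 8 = 2 \left(140 + 164\right) - 8 = 2 \cdot 304 - 8 = 608 - 8 = 600$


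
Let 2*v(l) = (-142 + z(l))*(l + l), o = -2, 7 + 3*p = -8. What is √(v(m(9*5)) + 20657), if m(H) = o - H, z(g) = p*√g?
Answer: √(27331 + 235*I*√47) ≈ 165.39 + 4.8705*I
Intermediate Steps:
p = -5 (p = -7/3 + (⅓)*(-8) = -7/3 - 8/3 = -5)
z(g) = -5*√g
m(H) = -2 - H
v(l) = l*(-142 - 5*√l) (v(l) = ((-142 - 5*√l)*(l + l))/2 = ((-142 - 5*√l)*(2*l))/2 = (2*l*(-142 - 5*√l))/2 = l*(-142 - 5*√l))
√(v(m(9*5)) + 20657) = √(-(-2 - 9*5)*(142 + 5*√(-2 - 9*5)) + 20657) = √(-(-2 - 1*45)*(142 + 5*√(-2 - 1*45)) + 20657) = √(-(-2 - 45)*(142 + 5*√(-2 - 45)) + 20657) = √(-1*(-47)*(142 + 5*√(-47)) + 20657) = √(-1*(-47)*(142 + 5*(I*√47)) + 20657) = √(-1*(-47)*(142 + 5*I*√47) + 20657) = √((6674 + 235*I*√47) + 20657) = √(27331 + 235*I*√47)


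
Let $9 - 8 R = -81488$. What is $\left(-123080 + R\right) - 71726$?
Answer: $- \frac{1476951}{8} \approx -1.8462 \cdot 10^{5}$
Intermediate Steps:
$R = \frac{81497}{8}$ ($R = \frac{9}{8} - -10186 = \frac{9}{8} + 10186 = \frac{81497}{8} \approx 10187.0$)
$\left(-123080 + R\right) - 71726 = \left(-123080 + \frac{81497}{8}\right) - 71726 = - \frac{903143}{8} - 71726 = - \frac{1476951}{8}$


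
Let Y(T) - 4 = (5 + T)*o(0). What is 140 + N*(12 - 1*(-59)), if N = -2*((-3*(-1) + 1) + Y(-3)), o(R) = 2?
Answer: -1564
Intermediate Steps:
Y(T) = 14 + 2*T (Y(T) = 4 + (5 + T)*2 = 4 + (10 + 2*T) = 14 + 2*T)
N = -24 (N = -2*((-3*(-1) + 1) + (14 + 2*(-3))) = -2*((3 + 1) + (14 - 6)) = -2*(4 + 8) = -2*12 = -24)
140 + N*(12 - 1*(-59)) = 140 - 24*(12 - 1*(-59)) = 140 - 24*(12 + 59) = 140 - 24*71 = 140 - 1704 = -1564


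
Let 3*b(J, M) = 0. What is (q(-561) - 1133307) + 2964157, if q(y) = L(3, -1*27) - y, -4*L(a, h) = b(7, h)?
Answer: 1831411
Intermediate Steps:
b(J, M) = 0 (b(J, M) = (⅓)*0 = 0)
L(a, h) = 0 (L(a, h) = -¼*0 = 0)
q(y) = -y (q(y) = 0 - y = -y)
(q(-561) - 1133307) + 2964157 = (-1*(-561) - 1133307) + 2964157 = (561 - 1133307) + 2964157 = -1132746 + 2964157 = 1831411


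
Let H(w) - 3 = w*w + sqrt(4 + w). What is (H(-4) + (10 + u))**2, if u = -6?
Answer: 529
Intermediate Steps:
H(w) = 3 + w**2 + sqrt(4 + w) (H(w) = 3 + (w*w + sqrt(4 + w)) = 3 + (w**2 + sqrt(4 + w)) = 3 + w**2 + sqrt(4 + w))
(H(-4) + (10 + u))**2 = ((3 + (-4)**2 + sqrt(4 - 4)) + (10 - 6))**2 = ((3 + 16 + sqrt(0)) + 4)**2 = ((3 + 16 + 0) + 4)**2 = (19 + 4)**2 = 23**2 = 529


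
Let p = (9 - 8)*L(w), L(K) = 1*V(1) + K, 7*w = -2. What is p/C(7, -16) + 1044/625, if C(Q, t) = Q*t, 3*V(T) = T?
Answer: 2454863/1470000 ≈ 1.6700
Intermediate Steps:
w = -2/7 (w = (⅐)*(-2) = -2/7 ≈ -0.28571)
V(T) = T/3
L(K) = ⅓ + K (L(K) = 1*((⅓)*1) + K = 1*(⅓) + K = ⅓ + K)
p = 1/21 (p = (9 - 8)*(⅓ - 2/7) = 1*(1/21) = 1/21 ≈ 0.047619)
p/C(7, -16) + 1044/625 = 1/(21*((7*(-16)))) + 1044/625 = (1/21)/(-112) + 1044*(1/625) = (1/21)*(-1/112) + 1044/625 = -1/2352 + 1044/625 = 2454863/1470000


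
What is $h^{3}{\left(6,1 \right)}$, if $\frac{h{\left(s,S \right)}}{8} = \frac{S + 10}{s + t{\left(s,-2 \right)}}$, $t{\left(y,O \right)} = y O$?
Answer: $- \frac{85184}{27} \approx -3155.0$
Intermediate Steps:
$t{\left(y,O \right)} = O y$
$h{\left(s,S \right)} = - \frac{8 \left(10 + S\right)}{s}$ ($h{\left(s,S \right)} = 8 \frac{S + 10}{s - 2 s} = 8 \frac{10 + S}{\left(-1\right) s} = 8 \left(10 + S\right) \left(- \frac{1}{s}\right) = 8 \left(- \frac{10 + S}{s}\right) = - \frac{8 \left(10 + S\right)}{s}$)
$h^{3}{\left(6,1 \right)} = \left(\frac{8 \left(-10 - 1\right)}{6}\right)^{3} = \left(8 \cdot \frac{1}{6} \left(-10 - 1\right)\right)^{3} = \left(8 \cdot \frac{1}{6} \left(-11\right)\right)^{3} = \left(- \frac{44}{3}\right)^{3} = - \frac{85184}{27}$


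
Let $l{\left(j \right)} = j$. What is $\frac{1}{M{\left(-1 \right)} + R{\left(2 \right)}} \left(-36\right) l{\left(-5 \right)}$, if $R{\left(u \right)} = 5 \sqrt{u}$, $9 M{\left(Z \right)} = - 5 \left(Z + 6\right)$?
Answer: $\frac{1620}{137} + \frac{2916 \sqrt{2}}{137} \approx 41.926$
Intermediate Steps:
$M{\left(Z \right)} = - \frac{10}{3} - \frac{5 Z}{9}$ ($M{\left(Z \right)} = \frac{\left(-5\right) \left(Z + 6\right)}{9} = \frac{\left(-5\right) \left(6 + Z\right)}{9} = \frac{-30 - 5 Z}{9} = - \frac{10}{3} - \frac{5 Z}{9}$)
$\frac{1}{M{\left(-1 \right)} + R{\left(2 \right)}} \left(-36\right) l{\left(-5 \right)} = \frac{1}{\left(- \frac{10}{3} - - \frac{5}{9}\right) + 5 \sqrt{2}} \left(-36\right) \left(-5\right) = \frac{1}{\left(- \frac{10}{3} + \frac{5}{9}\right) + 5 \sqrt{2}} \left(-36\right) \left(-5\right) = \frac{1}{- \frac{25}{9} + 5 \sqrt{2}} \left(-36\right) \left(-5\right) = - \frac{36}{- \frac{25}{9} + 5 \sqrt{2}} \left(-5\right) = \frac{180}{- \frac{25}{9} + 5 \sqrt{2}}$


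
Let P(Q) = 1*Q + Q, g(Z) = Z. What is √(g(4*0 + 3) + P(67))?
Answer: √137 ≈ 11.705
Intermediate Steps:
P(Q) = 2*Q (P(Q) = Q + Q = 2*Q)
√(g(4*0 + 3) + P(67)) = √((4*0 + 3) + 2*67) = √((0 + 3) + 134) = √(3 + 134) = √137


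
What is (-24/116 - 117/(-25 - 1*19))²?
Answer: 9790641/1628176 ≈ 6.0133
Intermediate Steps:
(-24/116 - 117/(-25 - 1*19))² = (-24*1/116 - 117/(-25 - 19))² = (-6/29 - 117/(-44))² = (-6/29 - 117*(-1/44))² = (-6/29 + 117/44)² = (3129/1276)² = 9790641/1628176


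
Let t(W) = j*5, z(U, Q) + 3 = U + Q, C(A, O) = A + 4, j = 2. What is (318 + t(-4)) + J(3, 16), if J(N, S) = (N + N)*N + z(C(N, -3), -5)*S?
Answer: 330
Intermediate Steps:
C(A, O) = 4 + A
z(U, Q) = -3 + Q + U (z(U, Q) = -3 + (U + Q) = -3 + (Q + U) = -3 + Q + U)
J(N, S) = 2*N² + S*(-4 + N) (J(N, S) = (N + N)*N + (-3 - 5 + (4 + N))*S = (2*N)*N + (-4 + N)*S = 2*N² + S*(-4 + N))
t(W) = 10 (t(W) = 2*5 = 10)
(318 + t(-4)) + J(3, 16) = (318 + 10) + (2*3² + 16*(-4 + 3)) = 328 + (2*9 + 16*(-1)) = 328 + (18 - 16) = 328 + 2 = 330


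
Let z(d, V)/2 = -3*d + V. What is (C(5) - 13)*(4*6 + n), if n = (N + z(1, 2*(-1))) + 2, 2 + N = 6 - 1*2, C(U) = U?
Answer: -144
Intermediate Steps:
z(d, V) = -6*d + 2*V (z(d, V) = 2*(-3*d + V) = 2*(V - 3*d) = -6*d + 2*V)
N = 2 (N = -2 + (6 - 1*2) = -2 + (6 - 2) = -2 + 4 = 2)
n = -6 (n = (2 + (-6*1 + 2*(2*(-1)))) + 2 = (2 + (-6 + 2*(-2))) + 2 = (2 + (-6 - 4)) + 2 = (2 - 10) + 2 = -8 + 2 = -6)
(C(5) - 13)*(4*6 + n) = (5 - 13)*(4*6 - 6) = -8*(24 - 6) = -8*18 = -144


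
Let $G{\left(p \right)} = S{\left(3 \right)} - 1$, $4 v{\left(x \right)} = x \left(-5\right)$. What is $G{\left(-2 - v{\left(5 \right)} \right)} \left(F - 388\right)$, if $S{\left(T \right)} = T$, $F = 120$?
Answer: $-536$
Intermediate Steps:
$v{\left(x \right)} = - \frac{5 x}{4}$ ($v{\left(x \right)} = \frac{x \left(-5\right)}{4} = \frac{\left(-5\right) x}{4} = - \frac{5 x}{4}$)
$G{\left(p \right)} = 2$ ($G{\left(p \right)} = 3 - 1 = 2$)
$G{\left(-2 - v{\left(5 \right)} \right)} \left(F - 388\right) = 2 \left(120 - 388\right) = 2 \left(-268\right) = -536$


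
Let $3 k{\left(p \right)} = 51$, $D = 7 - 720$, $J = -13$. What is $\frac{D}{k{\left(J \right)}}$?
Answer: $- \frac{713}{17} \approx -41.941$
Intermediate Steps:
$D = -713$ ($D = 7 - 720 = -713$)
$k{\left(p \right)} = 17$ ($k{\left(p \right)} = \frac{1}{3} \cdot 51 = 17$)
$\frac{D}{k{\left(J \right)}} = - \frac{713}{17}$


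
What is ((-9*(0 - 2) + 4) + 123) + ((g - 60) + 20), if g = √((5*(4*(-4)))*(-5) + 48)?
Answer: 105 + 8*√7 ≈ 126.17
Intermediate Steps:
g = 8*√7 (g = √((5*(-16))*(-5) + 48) = √(-80*(-5) + 48) = √(400 + 48) = √448 = 8*√7 ≈ 21.166)
((-9*(0 - 2) + 4) + 123) + ((g - 60) + 20) = ((-9*(0 - 2) + 4) + 123) + ((8*√7 - 60) + 20) = ((-9*(-2) + 4) + 123) + ((-60 + 8*√7) + 20) = ((18 + 4) + 123) + (-40 + 8*√7) = (22 + 123) + (-40 + 8*√7) = 145 + (-40 + 8*√7) = 105 + 8*√7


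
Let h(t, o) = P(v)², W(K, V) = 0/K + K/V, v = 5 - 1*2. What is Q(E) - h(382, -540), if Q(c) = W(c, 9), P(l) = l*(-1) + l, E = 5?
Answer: 5/9 ≈ 0.55556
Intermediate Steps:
v = 3 (v = 5 - 2 = 3)
W(K, V) = K/V (W(K, V) = 0 + K/V = K/V)
P(l) = 0 (P(l) = -l + l = 0)
h(t, o) = 0 (h(t, o) = 0² = 0)
Q(c) = c/9
Q(E) - h(382, -540) = (⅑)*5 - 1*0 = 5/9 + 0 = 5/9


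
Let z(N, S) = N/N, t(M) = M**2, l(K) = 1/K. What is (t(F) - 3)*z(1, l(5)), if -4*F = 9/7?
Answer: -2271/784 ≈ -2.8967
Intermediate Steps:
F = -9/28 (F = -9/(4*7) = -1/4*9/7 = -9/28 ≈ -0.32143)
z(N, S) = 1
(t(F) - 3)*z(1, l(5)) = ((-9/28)**2 - 3)*1 = (81/784 - 3)*1 = -2271/784*1 = -2271/784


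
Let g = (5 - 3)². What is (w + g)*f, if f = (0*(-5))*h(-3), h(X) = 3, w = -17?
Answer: 0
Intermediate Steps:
f = 0 (f = (0*(-5))*3 = 0*3 = 0)
g = 4 (g = 2² = 4)
(w + g)*f = (-17 + 4)*0 = -13*0 = 0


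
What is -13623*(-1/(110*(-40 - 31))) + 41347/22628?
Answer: 7329413/88362340 ≈ 0.082947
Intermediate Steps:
-13623*(-1/(110*(-40 - 31))) + 41347/22628 = -13623/((-110*(-71))) + 41347*(1/22628) = -13623/7810 + 41347/22628 = 7329413/88362340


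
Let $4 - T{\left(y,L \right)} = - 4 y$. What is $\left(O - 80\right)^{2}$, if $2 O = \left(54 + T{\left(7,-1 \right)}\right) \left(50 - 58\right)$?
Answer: $179776$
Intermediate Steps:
$T{\left(y,L \right)} = 4 + 4 y$ ($T{\left(y,L \right)} = 4 - - 4 y = 4 + 4 y$)
$O = -344$ ($O = \frac{\left(54 + \left(4 + 4 \cdot 7\right)\right) \left(50 - 58\right)}{2} = \frac{\left(54 + \left(4 + 28\right)\right) \left(-8\right)}{2} = \frac{\left(54 + 32\right) \left(-8\right)}{2} = \frac{86 \left(-8\right)}{2} = \frac{1}{2} \left(-688\right) = -344$)
$\left(O - 80\right)^{2} = \left(-344 - 80\right)^{2} = \left(-424\right)^{2} = 179776$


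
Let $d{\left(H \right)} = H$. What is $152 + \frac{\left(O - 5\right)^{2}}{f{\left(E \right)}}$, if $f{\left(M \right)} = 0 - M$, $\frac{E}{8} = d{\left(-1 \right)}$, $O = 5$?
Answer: $152$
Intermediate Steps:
$E = -8$ ($E = 8 \left(-1\right) = -8$)
$f{\left(M \right)} = - M$
$152 + \frac{\left(O - 5\right)^{2}}{f{\left(E \right)}} = 152 + \frac{\left(5 - 5\right)^{2}}{\left(-1\right) \left(-8\right)} = 152 + \frac{0^{2}}{8} = 152 + \frac{1}{8} \cdot 0 = 152 + 0 = 152$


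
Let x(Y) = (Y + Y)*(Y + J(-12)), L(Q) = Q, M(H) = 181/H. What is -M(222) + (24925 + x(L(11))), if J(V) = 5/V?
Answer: 2792429/111 ≈ 25157.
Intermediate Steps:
x(Y) = 2*Y*(-5/12 + Y) (x(Y) = (Y + Y)*(Y + 5/(-12)) = (2*Y)*(Y + 5*(-1/12)) = (2*Y)*(Y - 5/12) = (2*Y)*(-5/12 + Y) = 2*Y*(-5/12 + Y))
-M(222) + (24925 + x(L(11))) = -181/222 + (24925 + (⅙)*11*(-5 + 12*11)) = -181/222 + (24925 + (⅙)*11*(-5 + 132)) = -1*181/222 + (24925 + (⅙)*11*127) = -181/222 + (24925 + 1397/6) = -181/222 + 150947/6 = 2792429/111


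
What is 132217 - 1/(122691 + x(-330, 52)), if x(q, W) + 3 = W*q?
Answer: 13952595575/105528 ≈ 1.3222e+5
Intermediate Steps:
x(q, W) = -3 + W*q
132217 - 1/(122691 + x(-330, 52)) = 132217 - 1/(122691 + (-3 + 52*(-330))) = 132217 - 1/(122691 + (-3 - 17160)) = 132217 - 1/(122691 - 17163) = 132217 - 1/105528 = 13952595575/105528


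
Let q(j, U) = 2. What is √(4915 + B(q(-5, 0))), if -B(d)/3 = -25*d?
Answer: √5065 ≈ 71.169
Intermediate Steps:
B(d) = 75*d (B(d) = -(-75)*d = 75*d)
√(4915 + B(q(-5, 0))) = √(4915 + 75*2) = √(4915 + 150) = √5065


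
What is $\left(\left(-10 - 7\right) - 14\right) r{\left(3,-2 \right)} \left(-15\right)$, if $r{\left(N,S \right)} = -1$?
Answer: $-465$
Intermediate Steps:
$\left(\left(-10 - 7\right) - 14\right) r{\left(3,-2 \right)} \left(-15\right) = \left(\left(-10 - 7\right) - 14\right) \left(-1\right) \left(-15\right) = \left(-17 - 14\right) \left(-1\right) \left(-15\right) = \left(-31\right) \left(-1\right) \left(-15\right) = 31 \left(-15\right) = -465$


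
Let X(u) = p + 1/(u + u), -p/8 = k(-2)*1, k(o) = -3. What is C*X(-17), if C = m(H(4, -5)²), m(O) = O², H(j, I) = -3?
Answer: 66015/34 ≈ 1941.6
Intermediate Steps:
p = 24 (p = -(-24) = -8*(-3) = 24)
X(u) = 24 + 1/(2*u) (X(u) = 24 + 1/(u + u) = 24 + 1/(2*u))
C = 81 (C = ((-3)²)² = 9² = 81)
C*X(-17) = 81*(24 + (½)/(-17)) = 81*(24 + (½)*(-1/17)) = 81*(24 - 1/34) = 81*(815/34) = 66015/34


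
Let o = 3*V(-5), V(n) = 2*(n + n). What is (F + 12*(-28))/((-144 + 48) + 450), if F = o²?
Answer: 544/59 ≈ 9.2203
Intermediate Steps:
V(n) = 4*n (V(n) = 2*(2*n) = 4*n)
o = -60 (o = 3*(4*(-5)) = 3*(-20) = -60)
F = 3600 (F = (-60)² = 3600)
(F + 12*(-28))/((-144 + 48) + 450) = (3600 + 12*(-28))/((-144 + 48) + 450) = (3600 - 336)/(-96 + 450) = 3264/354 = 3264*(1/354) = 544/59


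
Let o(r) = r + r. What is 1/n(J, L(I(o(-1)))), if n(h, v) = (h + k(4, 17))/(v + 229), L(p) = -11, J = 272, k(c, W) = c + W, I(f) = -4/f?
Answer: 218/293 ≈ 0.74403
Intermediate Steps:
o(r) = 2*r
k(c, W) = W + c
n(h, v) = (21 + h)/(229 + v) (n(h, v) = (h + (17 + 4))/(v + 229) = (h + 21)/(229 + v) = (21 + h)/(229 + v))
1/n(J, L(I(o(-1)))) = 1/((21 + 272)/(229 - 11)) = 1/(293/218) = 218/293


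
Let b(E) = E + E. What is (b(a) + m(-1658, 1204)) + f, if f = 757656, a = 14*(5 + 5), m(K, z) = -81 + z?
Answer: 759059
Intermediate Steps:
a = 140 (a = 14*10 = 140)
b(E) = 2*E
(b(a) + m(-1658, 1204)) + f = (2*140 + (-81 + 1204)) + 757656 = (280 + 1123) + 757656 = 1403 + 757656 = 759059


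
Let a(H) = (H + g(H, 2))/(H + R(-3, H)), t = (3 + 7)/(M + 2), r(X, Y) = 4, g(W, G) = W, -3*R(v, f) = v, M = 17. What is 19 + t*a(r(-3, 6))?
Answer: 377/19 ≈ 19.842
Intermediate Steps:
R(v, f) = -v/3
t = 10/19 (t = (3 + 7)/(17 + 2) = 10/19 ≈ 0.52632)
a(H) = 2*H/(1 + H) (a(H) = (H + H)/(H - ⅓*(-3)) = (2*H)/(H + 1) = (2*H)/(1 + H) = 2*H/(1 + H))
19 + t*a(r(-3, 6)) = 19 + 10*(2*4/(1 + 4))/19 = 19 + 10*(2*4/5)/19 = 19 + 10*(2*4*(⅕))/19 = 19 + (10/19)*(8/5) = 19 + 16/19 = 377/19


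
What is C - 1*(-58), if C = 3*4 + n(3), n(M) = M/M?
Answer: 71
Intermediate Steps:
n(M) = 1
C = 13 (C = 3*4 + 1 = 12 + 1 = 13)
C - 1*(-58) = 13 - 1*(-58) = 13 + 58 = 71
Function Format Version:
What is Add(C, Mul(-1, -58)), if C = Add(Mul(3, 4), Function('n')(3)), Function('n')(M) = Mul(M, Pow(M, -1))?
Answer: 71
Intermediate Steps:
Function('n')(M) = 1
C = 13 (C = Add(Mul(3, 4), 1) = Add(12, 1) = 13)
Add(C, Mul(-1, -58)) = Add(13, Mul(-1, -58)) = Add(13, 58) = 71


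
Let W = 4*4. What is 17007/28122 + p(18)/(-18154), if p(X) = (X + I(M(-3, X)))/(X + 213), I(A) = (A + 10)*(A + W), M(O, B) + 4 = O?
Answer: 1981079098/3275880223 ≈ 0.60475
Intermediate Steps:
W = 16
M(O, B) = -4 + O
I(A) = (10 + A)*(16 + A) (I(A) = (A + 10)*(A + 16) = (10 + A)*(16 + A))
p(X) = (27 + X)/(213 + X) (p(X) = (X + (160 + (-4 - 3)**2 + 26*(-4 - 3)))/(X + 213) = (X + (160 + (-7)**2 + 26*(-7)))/(213 + X) = (X + (160 + 49 - 182))/(213 + X) = (X + 27)/(213 + X) = (27 + X)/(213 + X))
17007/28122 + p(18)/(-18154) = 17007/28122 + ((27 + 18)/(213 + 18))/(-18154) = 17007*(1/28122) + (45/231)*(-1/18154) = 5669/9374 + ((1/231)*45)*(-1/18154) = 5669/9374 + (15/77)*(-1/18154) = 5669/9374 - 15/1397858 = 1981079098/3275880223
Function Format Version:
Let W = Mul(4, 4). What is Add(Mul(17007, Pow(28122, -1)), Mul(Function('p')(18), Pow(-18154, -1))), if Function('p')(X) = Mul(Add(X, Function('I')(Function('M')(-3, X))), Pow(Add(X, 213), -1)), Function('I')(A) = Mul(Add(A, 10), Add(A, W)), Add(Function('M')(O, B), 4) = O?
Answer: Rational(1981079098, 3275880223) ≈ 0.60475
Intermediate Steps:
W = 16
Function('M')(O, B) = Add(-4, O)
Function('I')(A) = Mul(Add(10, A), Add(16, A)) (Function('I')(A) = Mul(Add(A, 10), Add(A, 16)) = Mul(Add(10, A), Add(16, A)))
Function('p')(X) = Mul(Pow(Add(213, X), -1), Add(27, X)) (Function('p')(X) = Mul(Add(X, Add(160, Pow(Add(-4, -3), 2), Mul(26, Add(-4, -3)))), Pow(Add(X, 213), -1)) = Mul(Add(X, Add(160, Pow(-7, 2), Mul(26, -7))), Pow(Add(213, X), -1)) = Mul(Add(X, Add(160, 49, -182)), Pow(Add(213, X), -1)) = Mul(Add(X, 27), Pow(Add(213, X), -1)) = Mul(Add(27, X), Pow(Add(213, X), -1)) = Mul(Pow(Add(213, X), -1), Add(27, X)))
Add(Mul(17007, Pow(28122, -1)), Mul(Function('p')(18), Pow(-18154, -1))) = Add(Mul(17007, Pow(28122, -1)), Mul(Mul(Pow(Add(213, 18), -1), Add(27, 18)), Pow(-18154, -1))) = Add(Mul(17007, Rational(1, 28122)), Mul(Mul(Pow(231, -1), 45), Rational(-1, 18154))) = Add(Rational(5669, 9374), Mul(Mul(Rational(1, 231), 45), Rational(-1, 18154))) = Add(Rational(5669, 9374), Mul(Rational(15, 77), Rational(-1, 18154))) = Add(Rational(5669, 9374), Rational(-15, 1397858)) = Rational(1981079098, 3275880223)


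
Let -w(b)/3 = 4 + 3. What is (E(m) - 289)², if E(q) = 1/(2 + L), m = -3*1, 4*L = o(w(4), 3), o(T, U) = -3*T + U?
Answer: 114297481/1369 ≈ 83490.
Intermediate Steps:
w(b) = -21 (w(b) = -3*(4 + 3) = -3*7 = -21)
o(T, U) = U - 3*T
L = 33/2 (L = (3 - 3*(-21))/4 = (3 + 63)/4 = (¼)*66 = 33/2 ≈ 16.500)
m = -3
E(q) = 2/37 (E(q) = 1/(2 + 33/2) = 1/(37/2) = 2/37)
(E(m) - 289)² = (2/37 - 289)² = (-10691/37)² = 114297481/1369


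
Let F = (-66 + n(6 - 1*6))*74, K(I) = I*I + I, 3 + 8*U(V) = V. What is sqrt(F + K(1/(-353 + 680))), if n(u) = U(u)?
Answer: I*sqrt(2100832751)/654 ≈ 70.084*I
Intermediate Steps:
U(V) = -3/8 + V/8
n(u) = -3/8 + u/8
K(I) = I + I**2 (K(I) = I**2 + I = I + I**2)
F = -19647/4 (F = (-66 + (-3/8 + (6 - 1*6)/8))*74 = (-66 + (-3/8 + (6 - 6)/8))*74 = (-66 + (-3/8 + (1/8)*0))*74 = (-66 + (-3/8 + 0))*74 = (-66 - 3/8)*74 = -531/8*74 = -19647/4 ≈ -4911.8)
sqrt(F + K(1/(-353 + 680))) = sqrt(-19647/4 + (1 + 1/(-353 + 680))/(-353 + 680)) = sqrt(-19647/4 + (1 + 1/327)/327) = sqrt(-19647/4 + (1/327)*(328/327)) = sqrt(-19647/4 + 328/106929) = sqrt(-2100832751/427716) = I*sqrt(2100832751)/654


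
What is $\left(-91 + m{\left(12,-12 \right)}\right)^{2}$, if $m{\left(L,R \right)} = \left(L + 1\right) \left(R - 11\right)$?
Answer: $152100$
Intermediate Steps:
$m{\left(L,R \right)} = \left(1 + L\right) \left(-11 + R\right)$
$\left(-91 + m{\left(12,-12 \right)}\right)^{2} = \left(-91 - 299\right)^{2} = \left(-390\right)^{2} = 152100$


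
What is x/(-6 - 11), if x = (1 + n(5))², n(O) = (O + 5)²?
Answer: -10201/17 ≈ -600.06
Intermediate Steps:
n(O) = (5 + O)²
x = 10201 (x = (1 + (5 + 5)²)² = (1 + 10²)² = (1 + 100)² = 101² = 10201)
x/(-6 - 11) = 10201/(-6 - 11) = 10201/(-17) = 10201*(-1/17) = -10201/17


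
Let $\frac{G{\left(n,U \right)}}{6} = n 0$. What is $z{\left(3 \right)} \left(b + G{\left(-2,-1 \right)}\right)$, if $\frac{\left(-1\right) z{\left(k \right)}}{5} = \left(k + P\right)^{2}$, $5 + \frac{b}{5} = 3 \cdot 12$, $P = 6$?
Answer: $-62775$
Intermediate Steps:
$b = 155$ ($b = -25 + 5 \cdot 3 \cdot 12 = -25 + 5 \cdot 36 = -25 + 180 = 155$)
$z{\left(k \right)} = - 5 \left(6 + k\right)^{2}$ ($z{\left(k \right)} = - 5 \left(k + 6\right)^{2} = - 5 \left(6 + k\right)^{2}$)
$G{\left(n,U \right)} = 0$ ($G{\left(n,U \right)} = 6 n 0 = 6 \cdot 0 = 0$)
$z{\left(3 \right)} \left(b + G{\left(-2,-1 \right)}\right) = - 5 \left(6 + 3\right)^{2} \left(155 + 0\right) = - 5 \cdot 9^{2} \cdot 155 = \left(-5\right) 81 \cdot 155 = \left(-405\right) 155 = -62775$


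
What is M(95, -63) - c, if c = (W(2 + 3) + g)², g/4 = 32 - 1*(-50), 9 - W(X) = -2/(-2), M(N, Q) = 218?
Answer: -112678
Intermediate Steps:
W(X) = 8 (W(X) = 9 - (-2)/(-2) = 9 - (-2)*(-1)/2 = 9 - 1*1 = 9 - 1 = 8)
g = 328 (g = 4*(32 - 1*(-50)) = 4*(32 + 50) = 4*82 = 328)
c = 112896 (c = (8 + 328)² = 336² = 112896)
M(95, -63) - c = 218 - 1*112896 = 218 - 112896 = -112678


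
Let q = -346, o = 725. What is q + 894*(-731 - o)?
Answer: -1302010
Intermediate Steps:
q + 894*(-731 - o) = -346 + 894*(-731 - 1*725) = -346 + 894*(-731 - 725) = -346 + 894*(-1456) = -346 - 1301664 = -1302010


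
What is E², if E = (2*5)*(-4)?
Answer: 1600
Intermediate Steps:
E = -40 (E = 10*(-4) = -40)
E² = (-40)² = 1600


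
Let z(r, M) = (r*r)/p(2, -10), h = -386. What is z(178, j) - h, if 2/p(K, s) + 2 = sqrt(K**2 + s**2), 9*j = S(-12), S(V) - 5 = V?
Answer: -31298 + 31684*sqrt(26) ≈ 1.3026e+5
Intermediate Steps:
S(V) = 5 + V
j = -7/9 (j = (5 - 12)/9 = (1/9)*(-7) = -7/9 ≈ -0.77778)
p(K, s) = 2/(-2 + sqrt(K**2 + s**2))
z(r, M) = r**2*(-1 + sqrt(26)) (z(r, M) = (r*r)/((2/(-2 + sqrt(2**2 + (-10)**2)))) = r**2/((2/(-2 + sqrt(4 + 100)))) = r**2/((2/(-2 + sqrt(104)))) = r**2/((2/(-2 + 2*sqrt(26)))) = r**2*(-1 + sqrt(26)))
z(178, j) - h = 178**2*(-1 + sqrt(26)) - 1*(-386) = 31684*(-1 + sqrt(26)) + 386 = (-31684 + 31684*sqrt(26)) + 386 = -31298 + 31684*sqrt(26)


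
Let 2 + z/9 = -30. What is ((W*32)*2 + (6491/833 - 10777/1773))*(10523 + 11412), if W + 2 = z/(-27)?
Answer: 18024504840890/1476909 ≈ 1.2204e+7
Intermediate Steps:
z = -288 (z = -18 + 9*(-30) = -18 - 270 = -288)
W = 26/3 (W = -2 - 288/(-27) = -2 - 288*(-1/27) = -2 + 32/3 = 26/3 ≈ 8.6667)
((W*32)*2 + (6491/833 - 10777/1773))*(10523 + 11412) = (((26/3)*32)*2 + (6491/833 - 10777/1773))*(10523 + 11412) = ((832/3)*2 + (6491*(1/833) - 10777*1/1773))*21935 = (1664/3 + (6491/833 - 10777/1773))*21935 = (1664/3 + 2531302/1476909)*21935 = (821723494/1476909)*21935 = 18024504840890/1476909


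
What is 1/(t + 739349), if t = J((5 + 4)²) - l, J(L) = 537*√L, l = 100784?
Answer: 1/643398 ≈ 1.5542e-6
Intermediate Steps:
t = -95951 (t = 537*√((5 + 4)²) - 1*100784 = 537*√(9²) - 100784 = 537*√81 - 100784 = 537*9 - 100784 = 4833 - 100784 = -95951)
1/(t + 739349) = 1/(-95951 + 739349) = 1/643398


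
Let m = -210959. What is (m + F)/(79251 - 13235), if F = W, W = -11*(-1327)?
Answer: -98181/33008 ≈ -2.9745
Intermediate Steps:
W = 14597
F = 14597
(m + F)/(79251 - 13235) = (-210959 + 14597)/(79251 - 13235) = -196362/66016 = -196362*1/66016 = -98181/33008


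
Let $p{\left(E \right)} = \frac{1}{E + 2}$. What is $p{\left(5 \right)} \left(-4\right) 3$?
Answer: $- \frac{12}{7} \approx -1.7143$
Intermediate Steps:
$p{\left(E \right)} = \frac{1}{2 + E}$
$p{\left(5 \right)} \left(-4\right) 3 = \frac{1}{2 + 5} \left(-4\right) 3 = \frac{1}{7} \left(-4\right) 3 = \left(- \frac{4}{7}\right) 3 = - \frac{12}{7}$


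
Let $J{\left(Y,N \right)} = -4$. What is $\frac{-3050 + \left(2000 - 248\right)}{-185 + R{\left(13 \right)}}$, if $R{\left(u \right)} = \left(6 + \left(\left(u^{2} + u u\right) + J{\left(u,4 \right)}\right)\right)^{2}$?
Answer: $- \frac{1298}{115415} \approx -0.011246$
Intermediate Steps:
$R{\left(u \right)} = \left(2 + 2 u^{2}\right)^{2}$ ($R{\left(u \right)} = \left(6 - \left(4 - u^{2} - u u\right)\right)^{2} = \left(6 + \left(\left(u^{2} + u^{2}\right) - 4\right)\right)^{2} = \left(6 + \left(2 u^{2} - 4\right)\right)^{2} = \left(6 + \left(-4 + 2 u^{2}\right)\right)^{2} = \left(2 + 2 u^{2}\right)^{2}$)
$\frac{-3050 + \left(2000 - 248\right)}{-185 + R{\left(13 \right)}} = \frac{-3050 + \left(2000 - 248\right)}{-185 + 4 \left(1 + 13^{2}\right)^{2}} = \frac{-3050 + \left(2000 - 248\right)}{-185 + 4 \left(1 + 169\right)^{2}} = \frac{-3050 + 1752}{-185 + 4 \cdot 170^{2}} = - \frac{1298}{-185 + 4 \cdot 28900} = - \frac{1298}{-185 + 115600} = - \frac{1298}{115415}$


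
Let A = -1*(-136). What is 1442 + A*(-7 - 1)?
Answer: 354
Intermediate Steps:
A = 136
1442 + A*(-7 - 1) = 1442 + 136*(-7 - 1) = 1442 + 136*(-8) = 1442 - 1088 = 354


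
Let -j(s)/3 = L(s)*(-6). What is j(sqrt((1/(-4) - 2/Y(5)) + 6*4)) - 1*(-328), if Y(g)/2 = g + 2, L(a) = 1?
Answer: 346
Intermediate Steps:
Y(g) = 4 + 2*g (Y(g) = 2*(g + 2) = 2*(2 + g) = 4 + 2*g)
j(s) = 18 (j(s) = -3*(-6) = 18)
j(sqrt((1/(-4) - 2/Y(5)) + 6*4)) - 1*(-328) = 18 - 1*(-328) = 18 + 328 = 346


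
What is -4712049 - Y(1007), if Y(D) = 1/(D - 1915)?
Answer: -4278540491/908 ≈ -4.7120e+6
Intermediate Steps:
Y(D) = 1/(-1915 + D)
-4712049 - Y(1007) = -4712049 - 1/(-1915 + 1007) = -4712049 - 1/(-908) = -4712049 - 1*(-1/908) = -4712049 + 1/908 = -4278540491/908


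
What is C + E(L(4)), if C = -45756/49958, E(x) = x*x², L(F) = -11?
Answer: -33269927/24979 ≈ -1331.9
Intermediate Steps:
E(x) = x³
C = -22878/24979 (C = -45756*1/49958 = -22878/24979 ≈ -0.91589)
C + E(L(4)) = -22878/24979 + (-11)³ = -22878/24979 - 1331 = -33269927/24979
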